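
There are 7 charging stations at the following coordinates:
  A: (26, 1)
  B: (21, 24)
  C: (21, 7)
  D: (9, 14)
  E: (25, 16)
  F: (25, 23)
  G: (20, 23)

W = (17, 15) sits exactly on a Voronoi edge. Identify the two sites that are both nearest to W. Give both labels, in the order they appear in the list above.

Squared distances from W to each site:
|WA|² = (17−26)² + (15−1)² = 81 + 196 = 277
|WB|² = (17−21)² + (15−24)² = 16 + 81 = 97
|WC|² = (17−21)² + (15−7)² = 16 + 64 = 80
|WD|² = (17−9)² + (15−14)² = 64 + 1 = 65
|WE|² = (17−25)² + (15−16)² = 64 + 1 = 65
|WF|² = (17−25)² + (15−23)² = 64 + 64 = 128
|WG|² = (17−20)² + (15−23)² = 9 + 64 = 73
W is equidistant from D and E (both at squared distance 65), and every other site is strictly farther — so W lies on the D–E Voronoi edge.

D and E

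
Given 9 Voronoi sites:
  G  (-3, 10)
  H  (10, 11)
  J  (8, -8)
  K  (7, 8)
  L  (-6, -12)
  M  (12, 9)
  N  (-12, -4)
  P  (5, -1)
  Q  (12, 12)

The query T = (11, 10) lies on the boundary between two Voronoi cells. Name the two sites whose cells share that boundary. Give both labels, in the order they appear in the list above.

Squared distances from T to each site:
|TG|² = 196 + 0 = 196
|TH|² = 1 + 1 = 2
|TJ|² = 9 + 324 = 333
|TK|² = 16 + 4 = 20
|TL|² = 289 + 484 = 773
|TM|² = 1 + 1 = 2
|TN|² = 529 + 196 = 725
|TP|² = 36 + 121 = 157
|TQ|² = 1 + 4 = 5
T is equidistant from H and M (both at squared distance 2), and every other site is strictly farther — so T lies on the H–M Voronoi edge.

H and M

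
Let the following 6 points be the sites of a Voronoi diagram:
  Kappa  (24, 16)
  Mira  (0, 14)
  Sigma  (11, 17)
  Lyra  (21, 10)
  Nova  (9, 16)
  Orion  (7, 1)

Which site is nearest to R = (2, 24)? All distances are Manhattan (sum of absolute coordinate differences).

d(R, Kappa) = 22 + 8 = 30
d(R, Mira) = 2 + 10 = 12
d(R, Sigma) = 9 + 7 = 16
d(R, Lyra) = 19 + 14 = 33
d(R, Nova) = 7 + 8 = 15
d(R, Orion) = 5 + 23 = 28
Minimum is at Mira.

Mira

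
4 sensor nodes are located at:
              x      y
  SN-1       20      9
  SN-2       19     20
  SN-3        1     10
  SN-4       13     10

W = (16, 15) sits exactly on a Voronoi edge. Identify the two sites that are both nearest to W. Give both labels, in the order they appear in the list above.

Squared distances from W to each site:
d²(W, SN-1) = (16−20)² + (15−9)² = 16 + 36 = 52
d²(W, SN-2) = (16−19)² + (15−20)² = 9 + 25 = 34
d²(W, SN-3) = (16−1)² + (15−10)² = 225 + 25 = 250
d²(W, SN-4) = (16−13)² + (15−10)² = 9 + 25 = 34
W is equidistant from SN-2 and SN-4 (both at squared distance 34), and every other site is strictly farther — so W lies on the SN-2–SN-4 Voronoi edge.

SN-2 and SN-4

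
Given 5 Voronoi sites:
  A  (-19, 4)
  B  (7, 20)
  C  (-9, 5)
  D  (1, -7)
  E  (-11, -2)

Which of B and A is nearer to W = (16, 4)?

Compare squared distances:
|WB|² = (16−7)² + (4−20)² = 81 + 256 = 337
|WA|² = (16−(-19))² + (4−4)² = 1225 + 0 = 1225
337 < 1225, so B is closer.

B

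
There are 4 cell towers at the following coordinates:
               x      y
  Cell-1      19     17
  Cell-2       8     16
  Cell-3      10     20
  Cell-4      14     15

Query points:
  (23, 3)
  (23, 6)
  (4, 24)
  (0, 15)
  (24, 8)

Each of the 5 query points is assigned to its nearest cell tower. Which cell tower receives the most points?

Cell-1

(23, 3) — d² to each: Cell-1:212, Cell-2:394, Cell-3:458, Cell-4:225 → nearest is Cell-1
(23, 6) — d² to each: Cell-1:137, Cell-2:325, Cell-3:365, Cell-4:162 → nearest is Cell-1
(4, 24) — d² to each: Cell-1:274, Cell-2:80, Cell-3:52, Cell-4:181 → nearest is Cell-3
(0, 15) — d² to each: Cell-1:365, Cell-2:65, Cell-3:125, Cell-4:196 → nearest is Cell-2
(24, 8) — d² to each: Cell-1:106, Cell-2:320, Cell-3:340, Cell-4:149 → nearest is Cell-1
Tally — Cell-1:3, Cell-2:1, Cell-3:1. Cell-1 captures the most (3).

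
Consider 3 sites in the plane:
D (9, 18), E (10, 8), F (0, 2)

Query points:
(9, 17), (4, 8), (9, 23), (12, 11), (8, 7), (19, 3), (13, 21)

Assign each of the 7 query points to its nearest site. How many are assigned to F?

(9, 17) — d² to each: D:1, E:82, F:306 → nearest is D
(4, 8) — d² to each: D:125, E:36, F:52 → nearest is E
(9, 23) — d² to each: D:25, E:226, F:522 → nearest is D
(12, 11) — d² to each: D:58, E:13, F:225 → nearest is E
(8, 7) — d² to each: D:122, E:5, F:89 → nearest is E
(19, 3) — d² to each: D:325, E:106, F:362 → nearest is E
(13, 21) — d² to each: D:25, E:178, F:530 → nearest is D
0 of the 7 points have F as nearest.

0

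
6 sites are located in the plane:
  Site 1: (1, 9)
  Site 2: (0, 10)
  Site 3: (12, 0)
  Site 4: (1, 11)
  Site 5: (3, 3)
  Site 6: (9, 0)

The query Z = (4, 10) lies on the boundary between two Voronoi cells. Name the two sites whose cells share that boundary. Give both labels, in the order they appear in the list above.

Site 1 and Site 4

Squared distances from Z to each site:
d²(Z, Site 1) = (4−1)² + (10−9)² = 9 + 1 = 10
d²(Z, Site 2) = (4−0)² + (10−10)² = 16 + 0 = 16
d²(Z, Site 3) = (4−12)² + (10−0)² = 64 + 100 = 164
d²(Z, Site 4) = (4−1)² + (10−11)² = 9 + 1 = 10
d²(Z, Site 5) = (4−3)² + (10−3)² = 1 + 49 = 50
d²(Z, Site 6) = (4−9)² + (10−0)² = 25 + 100 = 125
Z is equidistant from Site 1 and Site 4 (both at squared distance 10), and every other site is strictly farther — so Z lies on the Site 1–Site 4 Voronoi edge.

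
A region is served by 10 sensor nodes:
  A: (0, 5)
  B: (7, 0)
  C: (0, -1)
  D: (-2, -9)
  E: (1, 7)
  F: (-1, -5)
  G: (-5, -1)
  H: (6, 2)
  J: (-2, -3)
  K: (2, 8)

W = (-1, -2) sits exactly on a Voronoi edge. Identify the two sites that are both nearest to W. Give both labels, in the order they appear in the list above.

Squared distances from W to each site:
|WA|² = (-1−0)² + (-2−5)² = 1 + 49 = 50
|WB|² = (-1−7)² + (-2−0)² = 64 + 4 = 68
|WC|² = (-1−0)² + (-2−(-1))² = 1 + 1 = 2
|WD|² = (-1−(-2))² + (-2−(-9))² = 1 + 49 = 50
|WE|² = (-1−1)² + (-2−7)² = 4 + 81 = 85
|WF|² = (-1−(-1))² + (-2−(-5))² = 0 + 9 = 9
|WG|² = (-1−(-5))² + (-2−(-1))² = 16 + 1 = 17
|WH|² = (-1−6)² + (-2−2)² = 49 + 16 = 65
|WJ|² = (-1−(-2))² + (-2−(-3))² = 1 + 1 = 2
|WK|² = (-1−2)² + (-2−8)² = 9 + 100 = 109
W is equidistant from C and J (both at squared distance 2), and every other site is strictly farther — so W lies on the C–J Voronoi edge.

C and J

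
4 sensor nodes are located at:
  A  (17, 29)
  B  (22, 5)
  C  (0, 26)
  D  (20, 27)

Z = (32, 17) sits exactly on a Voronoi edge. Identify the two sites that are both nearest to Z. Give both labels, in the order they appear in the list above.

B and D

Squared distances from Z to each site:
|ZA|² = (32−17)² + (17−29)² = 225 + 144 = 369
|ZB|² = (32−22)² + (17−5)² = 100 + 144 = 244
|ZC|² = (32−0)² + (17−26)² = 1024 + 81 = 1105
|ZD|² = (32−20)² + (17−27)² = 144 + 100 = 244
Z is equidistant from B and D (both at squared distance 244), and every other site is strictly farther — so Z lies on the B–D Voronoi edge.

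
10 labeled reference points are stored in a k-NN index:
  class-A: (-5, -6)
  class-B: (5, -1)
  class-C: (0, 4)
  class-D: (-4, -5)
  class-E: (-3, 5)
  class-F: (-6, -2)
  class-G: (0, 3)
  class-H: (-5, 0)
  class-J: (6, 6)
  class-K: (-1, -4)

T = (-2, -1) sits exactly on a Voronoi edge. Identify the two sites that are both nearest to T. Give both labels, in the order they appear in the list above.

Squared distances from T to each site:
d²(T, class-A) = 9 + 25 = 34
d²(T, class-B) = 49 + 0 = 49
d²(T, class-C) = 4 + 25 = 29
d²(T, class-D) = 4 + 16 = 20
d²(T, class-E) = 1 + 36 = 37
d²(T, class-F) = 16 + 1 = 17
d²(T, class-G) = 4 + 16 = 20
d²(T, class-H) = 9 + 1 = 10
d²(T, class-J) = 64 + 49 = 113
d²(T, class-K) = 1 + 9 = 10
T is equidistant from class-H and class-K (both at squared distance 10), and every other site is strictly farther — so T lies on the class-H–class-K Voronoi edge.

class-H and class-K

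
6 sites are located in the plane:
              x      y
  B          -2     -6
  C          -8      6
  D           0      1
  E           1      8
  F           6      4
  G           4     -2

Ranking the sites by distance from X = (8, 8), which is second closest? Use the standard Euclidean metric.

Compare squared distances (the ordering matches that of the actual distances):
|XB|² = (8−(-2))² + (8−(-6))² = 100 + 196 = 296
|XC|² = (8−(-8))² + (8−6)² = 256 + 4 = 260
|XD|² = (8−0)² + (8−1)² = 64 + 49 = 113
|XE|² = (8−1)² + (8−8)² = 49 + 0 = 49
|XF|² = (8−6)² + (8−4)² = 4 + 16 = 20
|XG|² = (8−4)² + (8−(-2))² = 16 + 100 = 116
Sorted ascending: F, E, D, … — the second-nearest is E.

E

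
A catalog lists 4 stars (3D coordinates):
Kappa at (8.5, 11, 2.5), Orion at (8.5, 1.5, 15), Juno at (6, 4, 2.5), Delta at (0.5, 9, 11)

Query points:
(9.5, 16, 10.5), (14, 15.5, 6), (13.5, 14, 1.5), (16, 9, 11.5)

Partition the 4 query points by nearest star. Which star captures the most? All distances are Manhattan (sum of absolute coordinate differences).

(9.5, 16, 10.5) — d to each: Kappa:14, Orion:20, Juno:23.5, Delta:16.5 → nearest is Kappa
(14, 15.5, 6) — d to each: Kappa:13.5, Orion:28.5, Juno:23, Delta:25 → nearest is Kappa
(13.5, 14, 1.5) — d to each: Kappa:9, Orion:31, Juno:18.5, Delta:27.5 → nearest is Kappa
(16, 9, 11.5) — d to each: Kappa:18.5, Orion:18.5, Juno:24, Delta:16 → nearest is Delta
Tally — Kappa:3, Delta:1. Kappa captures the most (3).

Kappa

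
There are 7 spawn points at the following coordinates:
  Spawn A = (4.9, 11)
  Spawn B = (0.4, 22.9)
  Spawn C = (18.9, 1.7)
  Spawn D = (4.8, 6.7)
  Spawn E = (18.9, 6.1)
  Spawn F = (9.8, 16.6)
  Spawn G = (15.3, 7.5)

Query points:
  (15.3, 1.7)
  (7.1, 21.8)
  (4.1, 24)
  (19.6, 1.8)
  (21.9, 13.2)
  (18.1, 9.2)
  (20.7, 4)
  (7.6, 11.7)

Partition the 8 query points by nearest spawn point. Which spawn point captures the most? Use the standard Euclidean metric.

(15.3, 1.7) — d² to each: Spawn A:194.65, Spawn B:671.45, Spawn C:12.96, Spawn D:135.25, Spawn E:32.32, Spawn F:252.26, Spawn G:33.64 → nearest is Spawn C
(7.1, 21.8) — d² to each: Spawn A:121.48, Spawn B:46.1, Spawn C:543.25, Spawn D:233.3, Spawn E:385.73, Spawn F:34.33, Spawn G:271.73 → nearest is Spawn F
(4.1, 24) — d² to each: Spawn A:169.64, Spawn B:14.9, Spawn C:716.33, Spawn D:299.78, Spawn E:539.45, Spawn F:87.25, Spawn G:397.69 → nearest is Spawn B
(19.6, 1.8) — d² to each: Spawn A:300.73, Spawn B:813.85, Spawn C:0.5, Spawn D:243.05, Spawn E:18.98, Spawn F:315.08, Spawn G:50.98 → nearest is Spawn C
(21.9, 13.2) — d² to each: Spawn A:293.84, Spawn B:556.34, Spawn C:141.25, Spawn D:334.66, Spawn E:59.41, Spawn F:157.97, Spawn G:76.05 → nearest is Spawn E
(18.1, 9.2) — d² to each: Spawn A:177.48, Spawn B:500.98, Spawn C:56.89, Spawn D:183.14, Spawn E:10.25, Spawn F:123.65, Spawn G:10.73 → nearest is Spawn E
(20.7, 4) — d² to each: Spawn A:298.64, Spawn B:769.3, Spawn C:8.53, Spawn D:260.1, Spawn E:7.65, Spawn F:277.57, Spawn G:41.41 → nearest is Spawn E
(7.6, 11.7) — d² to each: Spawn A:7.78, Spawn B:177.28, Spawn C:227.69, Spawn D:32.84, Spawn E:159.05, Spawn F:28.85, Spawn G:76.93 → nearest is Spawn A
Tally — Spawn A:1, Spawn B:1, Spawn C:2, Spawn E:3, Spawn F:1. Spawn E captures the most (3).

Spawn E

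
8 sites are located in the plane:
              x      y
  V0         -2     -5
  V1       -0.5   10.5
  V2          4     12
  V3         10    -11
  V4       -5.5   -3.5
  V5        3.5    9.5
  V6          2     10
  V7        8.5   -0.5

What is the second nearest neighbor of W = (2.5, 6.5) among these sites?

Since √ is increasing, it suffices to compare squared distances:
|WV0|² = (2.5−(-2))² + (6.5−(-5))² = 20.25 + 132.25 = 152.5
|WV1|² = (2.5−(-0.5))² + (6.5−10.5)² = 9 + 16 = 25
|WV2|² = (2.5−4)² + (6.5−12)² = 2.25 + 30.25 = 32.5
|WV3|² = (2.5−10)² + (6.5−(-11))² = 56.25 + 306.25 = 362.5
|WV4|² = (2.5−(-5.5))² + (6.5−(-3.5))² = 64 + 100 = 164
|WV5|² = (2.5−3.5)² + (6.5−9.5)² = 1 + 9 = 10
|WV6|² = (2.5−2)² + (6.5−10)² = 0.25 + 12.25 = 12.5
|WV7|² = (2.5−8.5)² + (6.5−(-0.5))² = 36 + 49 = 85
Sorted ascending: V5, V6, V1, … — the second-nearest is V6.

V6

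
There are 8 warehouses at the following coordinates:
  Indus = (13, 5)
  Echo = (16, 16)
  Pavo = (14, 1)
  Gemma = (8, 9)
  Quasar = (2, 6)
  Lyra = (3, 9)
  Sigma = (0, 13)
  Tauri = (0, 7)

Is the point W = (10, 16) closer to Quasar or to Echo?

Compare squared distances:
d²(W, Quasar) = (10−2)² + (16−6)² = 64 + 100 = 164
d²(W, Echo) = (10−16)² + (16−16)² = 36 + 0 = 36
164 > 36, so Echo is closer.

Echo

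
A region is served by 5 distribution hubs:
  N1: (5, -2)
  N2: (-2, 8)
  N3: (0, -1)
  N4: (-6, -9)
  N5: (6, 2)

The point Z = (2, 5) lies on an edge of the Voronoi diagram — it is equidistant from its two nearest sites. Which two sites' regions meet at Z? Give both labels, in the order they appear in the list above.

N2 and N5

Squared distances from Z to each site:
|ZN1|² = 9 + 49 = 58
|ZN2|² = 16 + 9 = 25
|ZN3|² = 4 + 36 = 40
|ZN4|² = 64 + 196 = 260
|ZN5|² = 16 + 9 = 25
Z is equidistant from N2 and N5 (both at squared distance 25), and every other site is strictly farther — so Z lies on the N2–N5 Voronoi edge.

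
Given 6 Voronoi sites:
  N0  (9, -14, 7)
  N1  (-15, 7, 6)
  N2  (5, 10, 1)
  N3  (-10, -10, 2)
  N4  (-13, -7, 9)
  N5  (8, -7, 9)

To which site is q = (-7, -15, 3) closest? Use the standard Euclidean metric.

N3

Compare squared distances (the ordering matches that of the actual distances):
|qN0|² = (-7−9)² + (-15−(-14))² + (3−7)² = 256 + 1 + 16 = 273
|qN1|² = (-7−(-15))² + (-15−7)² + (3−6)² = 64 + 484 + 9 = 557
|qN2|² = (-7−5)² + (-15−10)² + (3−1)² = 144 + 625 + 4 = 773
|qN3|² = (-7−(-10))² + (-15−(-10))² + (3−2)² = 9 + 25 + 1 = 35
|qN4|² = (-7−(-13))² + (-15−(-7))² + (3−9)² = 36 + 64 + 36 = 136
|qN5|² = (-7−8)² + (-15−(-7))² + (3−9)² = 225 + 64 + 36 = 325
Minimum is at N3.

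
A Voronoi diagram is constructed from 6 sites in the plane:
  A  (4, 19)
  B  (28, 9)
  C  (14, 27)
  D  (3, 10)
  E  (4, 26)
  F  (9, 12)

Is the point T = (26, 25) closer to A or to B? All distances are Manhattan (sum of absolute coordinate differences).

B

d(T,A) = |26−4| + |25−19| = 22 + 6 = 28
d(T,B) = |26−28| + |25−9| = 2 + 16 = 18
28 > 18, so B is closer.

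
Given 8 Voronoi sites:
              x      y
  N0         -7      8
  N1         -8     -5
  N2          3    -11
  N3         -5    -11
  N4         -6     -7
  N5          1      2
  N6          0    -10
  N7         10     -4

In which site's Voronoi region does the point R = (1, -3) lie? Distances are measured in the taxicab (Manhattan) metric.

d(R,N0) = |1−(-7)| + |-3−8| = 8 + 11 = 19
d(R,N1) = |1−(-8)| + |-3−(-5)| = 9 + 2 = 11
d(R,N2) = |1−3| + |-3−(-11)| = 2 + 8 = 10
d(R,N3) = |1−(-5)| + |-3−(-11)| = 6 + 8 = 14
d(R,N4) = |1−(-6)| + |-3−(-7)| = 7 + 4 = 11
d(R,N5) = |1−1| + |-3−2| = 0 + 5 = 5
d(R,N6) = |1−0| + |-3−(-10)| = 1 + 7 = 8
d(R,N7) = |1−10| + |-3−(-4)| = 9 + 1 = 10
The smallest is to N5, so R lies in the Voronoi region of N5.

N5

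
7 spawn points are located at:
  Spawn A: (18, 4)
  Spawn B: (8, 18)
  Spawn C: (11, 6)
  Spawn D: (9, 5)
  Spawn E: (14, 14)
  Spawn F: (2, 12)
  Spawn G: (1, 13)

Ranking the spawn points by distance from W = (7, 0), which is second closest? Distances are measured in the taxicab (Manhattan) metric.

Spawn C

d(W, Spawn A) = |7−18| + |0−4| = 11 + 4 = 15
d(W, Spawn B) = |7−8| + |0−18| = 1 + 18 = 19
d(W, Spawn C) = |7−11| + |0−6| = 4 + 6 = 10
d(W, Spawn D) = |7−9| + |0−5| = 2 + 5 = 7
d(W, Spawn E) = |7−14| + |0−14| = 7 + 14 = 21
d(W, Spawn F) = |7−2| + |0−12| = 5 + 12 = 17
d(W, Spawn G) = |7−1| + |0−13| = 6 + 13 = 19
Sorted ascending: Spawn D, Spawn C, Spawn A, … — the second-nearest is Spawn C.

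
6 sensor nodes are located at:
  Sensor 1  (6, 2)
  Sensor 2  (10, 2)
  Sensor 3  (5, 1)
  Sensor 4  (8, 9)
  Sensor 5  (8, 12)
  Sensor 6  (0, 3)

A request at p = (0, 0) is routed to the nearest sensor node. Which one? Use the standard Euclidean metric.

Sensor 6

Squared Euclidean distances:
d²(p, Sensor 1) = (0−6)² + (0−2)² = 36 + 4 = 40
d²(p, Sensor 2) = (0−10)² + (0−2)² = 100 + 4 = 104
d²(p, Sensor 3) = (0−5)² + (0−1)² = 25 + 1 = 26
d²(p, Sensor 4) = (0−8)² + (0−9)² = 64 + 81 = 145
d²(p, Sensor 5) = (0−8)² + (0−12)² = 64 + 144 = 208
d²(p, Sensor 6) = (0−0)² + (0−3)² = 0 + 9 = 9
Minimum is at Sensor 6.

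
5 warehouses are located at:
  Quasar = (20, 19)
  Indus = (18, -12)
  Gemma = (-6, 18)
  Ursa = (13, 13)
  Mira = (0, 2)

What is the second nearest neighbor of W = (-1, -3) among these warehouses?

Since √ is increasing, it suffices to compare squared distances:
d²(W, Quasar) = 441 + 484 = 925
d²(W, Indus) = 361 + 81 = 442
d²(W, Gemma) = 25 + 441 = 466
d²(W, Ursa) = 196 + 256 = 452
d²(W, Mira) = 1 + 25 = 26
Sorted ascending: Mira, Indus, Ursa, … — the second-nearest is Indus.

Indus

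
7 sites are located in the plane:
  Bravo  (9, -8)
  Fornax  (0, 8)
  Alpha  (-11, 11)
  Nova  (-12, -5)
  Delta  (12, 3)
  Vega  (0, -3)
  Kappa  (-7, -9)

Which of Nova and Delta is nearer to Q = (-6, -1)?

Nova

Compare squared distances:
d²(Q, Nova) = (-6−(-12))² + (-1−(-5))² = 36 + 16 = 52
d²(Q, Delta) = (-6−12)² + (-1−3)² = 324 + 16 = 340
52 < 340, so Nova is closer.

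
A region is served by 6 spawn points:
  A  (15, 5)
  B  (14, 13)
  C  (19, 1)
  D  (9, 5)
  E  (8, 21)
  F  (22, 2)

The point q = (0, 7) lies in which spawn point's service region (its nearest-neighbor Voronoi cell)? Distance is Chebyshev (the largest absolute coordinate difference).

D

d(q,A) = max(15, 2) = 15
d(q,B) = max(14, 6) = 14
d(q,C) = max(19, 6) = 19
d(q,D) = max(9, 2) = 9
d(q,E) = max(8, 14) = 14
d(q,F) = max(22, 5) = 22
D is nearest.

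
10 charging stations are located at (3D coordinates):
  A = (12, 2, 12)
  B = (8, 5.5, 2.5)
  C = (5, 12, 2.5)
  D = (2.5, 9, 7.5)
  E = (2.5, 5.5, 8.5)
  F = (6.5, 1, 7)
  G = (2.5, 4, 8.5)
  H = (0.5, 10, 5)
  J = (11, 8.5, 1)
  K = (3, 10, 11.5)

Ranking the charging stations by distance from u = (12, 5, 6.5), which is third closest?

J

Squared Euclidean distances:
|uA|² = (12−12)² + (5−2)² + (6.5−12)² = 0 + 9 + 30.25 = 39.25
|uB|² = (12−8)² + (5−5.5)² + (6.5−2.5)² = 16 + 0.25 + 16 = 32.25
|uC|² = (12−5)² + (5−12)² + (6.5−2.5)² = 49 + 49 + 16 = 114
|uD|² = (12−2.5)² + (5−9)² + (6.5−7.5)² = 90.25 + 16 + 1 = 107.25
|uE|² = (12−2.5)² + (5−5.5)² + (6.5−8.5)² = 90.25 + 0.25 + 4 = 94.5
|uF|² = (12−6.5)² + (5−1)² + (6.5−7)² = 30.25 + 16 + 0.25 = 46.5
|uG|² = (12−2.5)² + (5−4)² + (6.5−8.5)² = 90.25 + 1 + 4 = 95.25
|uH|² = (12−0.5)² + (5−10)² + (6.5−5)² = 132.25 + 25 + 2.25 = 159.5
|uJ|² = (12−11)² + (5−8.5)² + (6.5−1)² = 1 + 12.25 + 30.25 = 43.5
|uK|² = (12−3)² + (5−10)² + (6.5−11.5)² = 81 + 25 + 25 = 131
Sorted ascending: B, A, J, F, … — the third-nearest is J.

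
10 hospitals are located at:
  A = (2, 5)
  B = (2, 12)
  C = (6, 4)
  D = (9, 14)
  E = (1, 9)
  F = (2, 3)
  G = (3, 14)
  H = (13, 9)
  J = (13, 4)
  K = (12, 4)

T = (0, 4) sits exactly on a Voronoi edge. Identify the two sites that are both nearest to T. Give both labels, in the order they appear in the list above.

Squared distances from T to each site:
|TA|² = (0−2)² + (4−5)² = 4 + 1 = 5
|TB|² = (0−2)² + (4−12)² = 4 + 64 = 68
|TC|² = (0−6)² + (4−4)² = 36 + 0 = 36
|TD|² = (0−9)² + (4−14)² = 81 + 100 = 181
|TE|² = (0−1)² + (4−9)² = 1 + 25 = 26
|TF|² = (0−2)² + (4−3)² = 4 + 1 = 5
|TG|² = (0−3)² + (4−14)² = 9 + 100 = 109
|TH|² = (0−13)² + (4−9)² = 169 + 25 = 194
|TJ|² = (0−13)² + (4−4)² = 169 + 0 = 169
|TK|² = (0−12)² + (4−4)² = 144 + 0 = 144
T is equidistant from A and F (both at squared distance 5), and every other site is strictly farther — so T lies on the A–F Voronoi edge.

A and F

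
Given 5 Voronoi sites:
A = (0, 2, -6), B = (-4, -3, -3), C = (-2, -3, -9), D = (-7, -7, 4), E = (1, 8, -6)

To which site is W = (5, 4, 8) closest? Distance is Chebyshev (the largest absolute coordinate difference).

B

d(W,A) = max(5, 2, 14) = 14
d(W,B) = max(9, 7, 11) = 11
d(W,C) = max(7, 7, 17) = 17
d(W,D) = max(12, 11, 4) = 12
d(W,E) = max(4, 4, 14) = 14
Minimum is at B.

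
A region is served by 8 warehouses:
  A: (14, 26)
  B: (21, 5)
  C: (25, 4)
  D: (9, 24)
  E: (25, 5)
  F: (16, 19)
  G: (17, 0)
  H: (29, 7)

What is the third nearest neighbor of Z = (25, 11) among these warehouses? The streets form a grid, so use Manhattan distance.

d(Z,A) = |25−14| + |11−26| = 11 + 15 = 26
d(Z,B) = |25−21| + |11−5| = 4 + 6 = 10
d(Z,C) = |25−25| + |11−4| = 0 + 7 = 7
d(Z,D) = |25−9| + |11−24| = 16 + 13 = 29
d(Z,E) = |25−25| + |11−5| = 0 + 6 = 6
d(Z,F) = |25−16| + |11−19| = 9 + 8 = 17
d(Z,G) = |25−17| + |11−0| = 8 + 11 = 19
d(Z,H) = |25−29| + |11−7| = 4 + 4 = 8
Sorted ascending: E, C, H, B, … — the third-nearest is H.

H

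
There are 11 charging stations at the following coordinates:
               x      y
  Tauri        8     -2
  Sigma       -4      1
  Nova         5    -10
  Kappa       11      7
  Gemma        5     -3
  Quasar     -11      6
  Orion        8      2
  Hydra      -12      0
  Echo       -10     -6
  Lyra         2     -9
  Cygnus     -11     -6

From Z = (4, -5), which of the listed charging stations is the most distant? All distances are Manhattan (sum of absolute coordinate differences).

Quasar

d(Z, Tauri) = |4−8| + |-5−(-2)| = 4 + 3 = 7
d(Z, Sigma) = |4−(-4)| + |-5−1| = 8 + 6 = 14
d(Z, Nova) = |4−5| + |-5−(-10)| = 1 + 5 = 6
d(Z, Kappa) = |4−11| + |-5−7| = 7 + 12 = 19
d(Z, Gemma) = |4−5| + |-5−(-3)| = 1 + 2 = 3
d(Z, Quasar) = |4−(-11)| + |-5−6| = 15 + 11 = 26
d(Z, Orion) = |4−8| + |-5−2| = 4 + 7 = 11
d(Z, Hydra) = |4−(-12)| + |-5−0| = 16 + 5 = 21
d(Z, Echo) = |4−(-10)| + |-5−(-6)| = 14 + 1 = 15
d(Z, Lyra) = |4−2| + |-5−(-9)| = 2 + 4 = 6
d(Z, Cygnus) = |4−(-11)| + |-5−(-6)| = 15 + 1 = 16
The largest is to Quasar.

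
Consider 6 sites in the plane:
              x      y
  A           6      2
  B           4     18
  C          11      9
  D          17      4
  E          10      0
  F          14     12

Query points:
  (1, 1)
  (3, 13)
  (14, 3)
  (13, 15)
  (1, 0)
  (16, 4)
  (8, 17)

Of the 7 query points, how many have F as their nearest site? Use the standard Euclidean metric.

(1, 1) — d² to each: A:26, B:298, C:164, D:265, E:82, F:290 → nearest is A
(3, 13) — d² to each: A:130, B:26, C:80, D:277, E:218, F:122 → nearest is B
(14, 3) — d² to each: A:65, B:325, C:45, D:10, E:25, F:81 → nearest is D
(13, 15) — d² to each: A:218, B:90, C:40, D:137, E:234, F:10 → nearest is F
(1, 0) — d² to each: A:29, B:333, C:181, D:272, E:81, F:313 → nearest is A
(16, 4) — d² to each: A:104, B:340, C:50, D:1, E:52, F:68 → nearest is D
(8, 17) — d² to each: A:229, B:17, C:73, D:250, E:293, F:61 → nearest is B
1 of the 7 points has F as nearest.

1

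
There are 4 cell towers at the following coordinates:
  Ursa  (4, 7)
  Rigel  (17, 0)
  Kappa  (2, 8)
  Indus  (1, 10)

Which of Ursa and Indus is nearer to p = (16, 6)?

Compare squared distances:
d²(p, Ursa) = (16−4)² + (6−7)² = 144 + 1 = 145
d²(p, Indus) = (16−1)² + (6−10)² = 225 + 16 = 241
145 < 241, so Ursa is closer.

Ursa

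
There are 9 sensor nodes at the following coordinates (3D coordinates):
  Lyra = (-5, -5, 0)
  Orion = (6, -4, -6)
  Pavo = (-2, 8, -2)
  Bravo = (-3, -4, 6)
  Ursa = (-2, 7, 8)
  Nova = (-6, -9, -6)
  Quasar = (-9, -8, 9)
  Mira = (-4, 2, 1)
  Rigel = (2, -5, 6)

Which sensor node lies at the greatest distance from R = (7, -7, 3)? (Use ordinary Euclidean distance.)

Squared Euclidean distances:
d²(R, Lyra) = 144 + 4 + 9 = 157
d²(R, Orion) = 1 + 9 + 81 = 91
d²(R, Pavo) = 81 + 225 + 25 = 331
d²(R, Bravo) = 100 + 9 + 9 = 118
d²(R, Ursa) = 81 + 196 + 25 = 302
d²(R, Nova) = 169 + 4 + 81 = 254
d²(R, Quasar) = 256 + 1 + 36 = 293
d²(R, Mira) = 121 + 81 + 4 = 206
d²(R, Rigel) = 25 + 4 + 9 = 38
The largest is to Pavo.

Pavo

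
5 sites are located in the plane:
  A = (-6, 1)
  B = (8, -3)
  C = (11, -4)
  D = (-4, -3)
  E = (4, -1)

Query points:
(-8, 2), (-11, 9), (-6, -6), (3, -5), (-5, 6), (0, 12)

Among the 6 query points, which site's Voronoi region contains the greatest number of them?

A

(-8, 2) — d² to each: A:5, B:281, C:397, D:41, E:153 → nearest is A
(-11, 9) — d² to each: A:89, B:505, C:653, D:193, E:325 → nearest is A
(-6, -6) — d² to each: A:49, B:205, C:293, D:13, E:125 → nearest is D
(3, -5) — d² to each: A:117, B:29, C:65, D:53, E:17 → nearest is E
(-5, 6) — d² to each: A:26, B:250, C:356, D:82, E:130 → nearest is A
(0, 12) — d² to each: A:157, B:289, C:377, D:241, E:185 → nearest is A
Tally — A:4, D:1, E:1. A captures the most (4).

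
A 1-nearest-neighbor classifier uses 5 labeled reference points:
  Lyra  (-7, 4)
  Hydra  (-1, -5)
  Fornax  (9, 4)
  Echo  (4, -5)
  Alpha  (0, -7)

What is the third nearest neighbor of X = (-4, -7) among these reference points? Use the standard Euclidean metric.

Squared Euclidean distances:
d²(X, Lyra) = (-4−(-7))² + (-7−4)² = 9 + 121 = 130
d²(X, Hydra) = (-4−(-1))² + (-7−(-5))² = 9 + 4 = 13
d²(X, Fornax) = (-4−9)² + (-7−4)² = 169 + 121 = 290
d²(X, Echo) = (-4−4)² + (-7−(-5))² = 64 + 4 = 68
d²(X, Alpha) = (-4−0)² + (-7−(-7))² = 16 + 0 = 16
Sorted ascending: Hydra, Alpha, Echo, Lyra, … — the third-nearest is Echo.

Echo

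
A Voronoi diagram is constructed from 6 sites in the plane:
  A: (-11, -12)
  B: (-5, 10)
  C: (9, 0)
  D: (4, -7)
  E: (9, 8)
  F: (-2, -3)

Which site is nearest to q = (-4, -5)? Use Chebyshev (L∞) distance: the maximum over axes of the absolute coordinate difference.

F

d(q,A) = max(7, 7) = 7
d(q,B) = max(1, 15) = 15
d(q,C) = max(13, 5) = 13
d(q,D) = max(8, 2) = 8
d(q,E) = max(13, 13) = 13
d(q,F) = max(2, 2) = 2
The smallest is to F, so q lies in the Voronoi region of F.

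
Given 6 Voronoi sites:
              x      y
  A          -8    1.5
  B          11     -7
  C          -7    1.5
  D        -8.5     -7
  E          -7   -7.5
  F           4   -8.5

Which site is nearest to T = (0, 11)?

C

Squared Euclidean distances:
|TA|² = (0−(-8))² + (11−1.5)² = 64 + 90.25 = 154.25
|TB|² = (0−11)² + (11−(-7))² = 121 + 324 = 445
|TC|² = (0−(-7))² + (11−1.5)² = 49 + 90.25 = 139.25
|TD|² = (0−(-8.5))² + (11−(-7))² = 72.25 + 324 = 396.25
|TE|² = (0−(-7))² + (11−(-7.5))² = 49 + 342.25 = 391.25
|TF|² = (0−4)² + (11−(-8.5))² = 16 + 380.25 = 396.25
C is nearest.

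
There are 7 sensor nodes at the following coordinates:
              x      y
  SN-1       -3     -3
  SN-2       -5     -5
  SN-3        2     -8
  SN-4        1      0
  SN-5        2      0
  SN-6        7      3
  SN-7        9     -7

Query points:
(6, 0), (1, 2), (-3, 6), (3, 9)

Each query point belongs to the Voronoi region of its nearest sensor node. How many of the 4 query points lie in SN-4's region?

(6, 0) — d² to each: SN-1:90, SN-2:146, SN-3:80, SN-4:25, SN-5:16, SN-6:10, SN-7:58 → nearest is SN-6
(1, 2) — d² to each: SN-1:41, SN-2:85, SN-3:101, SN-4:4, SN-5:5, SN-6:37, SN-7:145 → nearest is SN-4
(-3, 6) — d² to each: SN-1:81, SN-2:125, SN-3:221, SN-4:52, SN-5:61, SN-6:109, SN-7:313 → nearest is SN-4
(3, 9) — d² to each: SN-1:180, SN-2:260, SN-3:290, SN-4:85, SN-5:82, SN-6:52, SN-7:292 → nearest is SN-6
2 of the 4 points have SN-4 as nearest.

2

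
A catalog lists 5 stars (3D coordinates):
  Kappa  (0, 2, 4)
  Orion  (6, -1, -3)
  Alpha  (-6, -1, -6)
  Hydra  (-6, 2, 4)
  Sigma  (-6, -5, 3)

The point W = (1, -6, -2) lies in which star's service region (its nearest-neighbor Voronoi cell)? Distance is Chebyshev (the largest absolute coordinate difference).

Orion

d(W, Kappa) = max(1, 8, 6) = 8
d(W, Orion) = max(5, 5, 1) = 5
d(W, Alpha) = max(7, 5, 4) = 7
d(W, Hydra) = max(7, 8, 6) = 8
d(W, Sigma) = max(7, 1, 5) = 7
The smallest is to Orion, so W lies in the Voronoi region of Orion.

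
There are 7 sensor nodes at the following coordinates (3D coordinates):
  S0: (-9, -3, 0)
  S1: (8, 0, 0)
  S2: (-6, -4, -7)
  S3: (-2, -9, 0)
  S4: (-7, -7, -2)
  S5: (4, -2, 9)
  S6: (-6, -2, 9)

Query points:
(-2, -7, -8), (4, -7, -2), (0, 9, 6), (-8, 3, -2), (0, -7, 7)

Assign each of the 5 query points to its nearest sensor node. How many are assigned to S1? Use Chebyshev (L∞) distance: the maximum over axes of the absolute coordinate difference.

(-2, -7, -8) — d to each: S0:8, S1:10, S2:4, S3:8, S4:6, S5:17, S6:17 → nearest is S2
(4, -7, -2) — d to each: S0:13, S1:7, S2:10, S3:6, S4:11, S5:11, S6:11 → nearest is S3
(0, 9, 6) — d to each: S0:12, S1:9, S2:13, S3:18, S4:16, S5:11, S6:11 → nearest is S1
(-8, 3, -2) — d to each: S0:6, S1:16, S2:7, S3:12, S4:10, S5:12, S6:11 → nearest is S0
(0, -7, 7) — d to each: S0:9, S1:8, S2:14, S3:7, S4:9, S5:5, S6:6 → nearest is S5
1 of the 5 points has S1 as nearest.

1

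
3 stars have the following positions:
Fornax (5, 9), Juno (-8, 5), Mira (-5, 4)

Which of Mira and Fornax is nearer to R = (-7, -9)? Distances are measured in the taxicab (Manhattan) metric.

Mira

d(R, Mira) = |-7−(-5)| + |-9−4| = 2 + 13 = 15
d(R, Fornax) = |-7−5| + |-9−9| = 12 + 18 = 30
15 < 30, so Mira is closer.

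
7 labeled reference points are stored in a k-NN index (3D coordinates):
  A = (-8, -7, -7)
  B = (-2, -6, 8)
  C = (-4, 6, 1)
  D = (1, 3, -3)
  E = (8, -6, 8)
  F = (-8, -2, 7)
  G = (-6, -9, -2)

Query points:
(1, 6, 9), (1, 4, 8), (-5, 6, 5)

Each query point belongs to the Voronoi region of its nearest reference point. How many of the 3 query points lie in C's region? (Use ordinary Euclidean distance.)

3

(1, 6, 9) — d² to each: A:506, B:154, C:89, D:153, E:194, F:149, G:395 → nearest is C
(1, 4, 8) — d² to each: A:427, B:109, C:78, D:122, E:149, F:118, G:318 → nearest is C
(-5, 6, 5) — d² to each: A:322, B:162, C:17, D:109, E:322, F:77, G:275 → nearest is C
3 of the 3 points have C as nearest.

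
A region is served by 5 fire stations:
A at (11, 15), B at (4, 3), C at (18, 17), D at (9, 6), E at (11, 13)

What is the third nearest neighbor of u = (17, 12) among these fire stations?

Squared Euclidean distances:
|uA|² = (17−11)² + (12−15)² = 36 + 9 = 45
|uB|² = (17−4)² + (12−3)² = 169 + 81 = 250
|uC|² = (17−18)² + (12−17)² = 1 + 25 = 26
|uD|² = (17−9)² + (12−6)² = 64 + 36 = 100
|uE|² = (17−11)² + (12−13)² = 36 + 1 = 37
Sorted ascending: C, E, A, D, … — the third-nearest is A.

A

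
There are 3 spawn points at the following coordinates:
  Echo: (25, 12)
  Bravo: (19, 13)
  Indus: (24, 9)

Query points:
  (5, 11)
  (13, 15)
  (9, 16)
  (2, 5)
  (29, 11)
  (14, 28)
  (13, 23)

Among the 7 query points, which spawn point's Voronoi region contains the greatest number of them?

Bravo

(5, 11) — d² to each: Echo:401, Bravo:200, Indus:365 → nearest is Bravo
(13, 15) — d² to each: Echo:153, Bravo:40, Indus:157 → nearest is Bravo
(9, 16) — d² to each: Echo:272, Bravo:109, Indus:274 → nearest is Bravo
(2, 5) — d² to each: Echo:578, Bravo:353, Indus:500 → nearest is Bravo
(29, 11) — d² to each: Echo:17, Bravo:104, Indus:29 → nearest is Echo
(14, 28) — d² to each: Echo:377, Bravo:250, Indus:461 → nearest is Bravo
(13, 23) — d² to each: Echo:265, Bravo:136, Indus:317 → nearest is Bravo
Tally — Echo:1, Bravo:6. Bravo captures the most (6).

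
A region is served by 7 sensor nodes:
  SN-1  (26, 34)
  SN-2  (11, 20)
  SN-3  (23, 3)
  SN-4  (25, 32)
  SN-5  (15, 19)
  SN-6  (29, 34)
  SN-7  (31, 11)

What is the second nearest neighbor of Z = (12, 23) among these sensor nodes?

SN-5

Squared Euclidean distances:
d²(Z, SN-1) = (12−26)² + (23−34)² = 196 + 121 = 317
d²(Z, SN-2) = (12−11)² + (23−20)² = 1 + 9 = 10
d²(Z, SN-3) = (12−23)² + (23−3)² = 121 + 400 = 521
d²(Z, SN-4) = (12−25)² + (23−32)² = 169 + 81 = 250
d²(Z, SN-5) = (12−15)² + (23−19)² = 9 + 16 = 25
d²(Z, SN-6) = (12−29)² + (23−34)² = 289 + 121 = 410
d²(Z, SN-7) = (12−31)² + (23−11)² = 361 + 144 = 505
Sorted ascending: SN-2, SN-5, SN-4, … — the second-nearest is SN-5.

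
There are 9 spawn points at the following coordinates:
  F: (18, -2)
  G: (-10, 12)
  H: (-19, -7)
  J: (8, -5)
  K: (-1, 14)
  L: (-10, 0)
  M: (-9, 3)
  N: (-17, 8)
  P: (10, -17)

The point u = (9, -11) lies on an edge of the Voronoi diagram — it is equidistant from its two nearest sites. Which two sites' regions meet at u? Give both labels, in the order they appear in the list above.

J and P

Squared distances from u to each site:
|uF|² = 81 + 81 = 162
|uG|² = 361 + 529 = 890
|uH|² = 784 + 16 = 800
|uJ|² = 1 + 36 = 37
|uK|² = 100 + 625 = 725
|uL|² = 361 + 121 = 482
|uM|² = 324 + 196 = 520
|uN|² = 676 + 361 = 1037
|uP|² = 1 + 36 = 37
u is equidistant from J and P (both at squared distance 37), and every other site is strictly farther — so u lies on the J–P Voronoi edge.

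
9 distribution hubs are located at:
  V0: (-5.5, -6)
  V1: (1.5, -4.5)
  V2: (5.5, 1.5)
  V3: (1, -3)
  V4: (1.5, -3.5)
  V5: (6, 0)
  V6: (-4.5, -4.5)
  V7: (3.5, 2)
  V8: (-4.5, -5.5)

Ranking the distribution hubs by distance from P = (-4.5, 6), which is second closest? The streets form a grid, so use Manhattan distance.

V8

d(P,V0) = |-4.5−(-5.5)| + |6−(-6)| = 1 + 12 = 13
d(P,V1) = |-4.5−1.5| + |6−(-4.5)| = 6 + 10.5 = 16.5
d(P,V2) = |-4.5−5.5| + |6−1.5| = 10 + 4.5 = 14.5
d(P,V3) = |-4.5−1| + |6−(-3)| = 5.5 + 9 = 14.5
d(P,V4) = |-4.5−1.5| + |6−(-3.5)| = 6 + 9.5 = 15.5
d(P,V5) = |-4.5−6| + |6−0| = 10.5 + 6 = 16.5
d(P,V6) = |-4.5−(-4.5)| + |6−(-4.5)| = 0 + 10.5 = 10.5
d(P,V7) = |-4.5−3.5| + |6−2| = 8 + 4 = 12
d(P,V8) = |-4.5−(-4.5)| + |6−(-5.5)| = 0 + 11.5 = 11.5
Sorted ascending: V6, V8, V7, … — the second-nearest is V8.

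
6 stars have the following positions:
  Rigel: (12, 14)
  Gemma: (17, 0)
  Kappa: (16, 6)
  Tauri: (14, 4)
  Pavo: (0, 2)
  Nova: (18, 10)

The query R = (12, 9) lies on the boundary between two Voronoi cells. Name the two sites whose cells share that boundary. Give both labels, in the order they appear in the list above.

Squared distances from R to each site:
d²(R, Rigel) = (12−12)² + (9−14)² = 0 + 25 = 25
d²(R, Gemma) = (12−17)² + (9−0)² = 25 + 81 = 106
d²(R, Kappa) = (12−16)² + (9−6)² = 16 + 9 = 25
d²(R, Tauri) = (12−14)² + (9−4)² = 4 + 25 = 29
d²(R, Pavo) = (12−0)² + (9−2)² = 144 + 49 = 193
d²(R, Nova) = (12−18)² + (9−10)² = 36 + 1 = 37
R is equidistant from Rigel and Kappa (both at squared distance 25), and every other site is strictly farther — so R lies on the Rigel–Kappa Voronoi edge.

Rigel and Kappa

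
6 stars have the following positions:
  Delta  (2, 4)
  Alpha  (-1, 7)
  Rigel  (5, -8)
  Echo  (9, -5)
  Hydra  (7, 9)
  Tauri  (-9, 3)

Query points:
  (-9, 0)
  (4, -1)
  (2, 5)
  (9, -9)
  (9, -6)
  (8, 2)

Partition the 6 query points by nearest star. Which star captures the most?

Delta

(-9, 0) — d² to each: Delta:137, Alpha:113, Rigel:260, Echo:349, Hydra:337, Tauri:9 → nearest is Tauri
(4, -1) — d² to each: Delta:29, Alpha:89, Rigel:50, Echo:41, Hydra:109, Tauri:185 → nearest is Delta
(2, 5) — d² to each: Delta:1, Alpha:13, Rigel:178, Echo:149, Hydra:41, Tauri:125 → nearest is Delta
(9, -9) — d² to each: Delta:218, Alpha:356, Rigel:17, Echo:16, Hydra:328, Tauri:468 → nearest is Echo
(9, -6) — d² to each: Delta:149, Alpha:269, Rigel:20, Echo:1, Hydra:229, Tauri:405 → nearest is Echo
(8, 2) — d² to each: Delta:40, Alpha:106, Rigel:109, Echo:50, Hydra:50, Tauri:290 → nearest is Delta
Tally — Delta:3, Echo:2, Tauri:1. Delta captures the most (3).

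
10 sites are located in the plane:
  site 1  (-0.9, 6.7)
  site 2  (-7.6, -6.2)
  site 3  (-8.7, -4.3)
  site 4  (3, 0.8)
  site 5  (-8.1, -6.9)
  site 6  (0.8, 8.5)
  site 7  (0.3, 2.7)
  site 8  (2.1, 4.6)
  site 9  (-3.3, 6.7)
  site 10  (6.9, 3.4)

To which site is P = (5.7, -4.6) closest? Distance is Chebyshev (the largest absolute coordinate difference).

site 4

d(P, site 1) = max(6.6, 11.3) = 11.3
d(P, site 2) = max(13.3, 1.6) = 13.3
d(P, site 3) = max(14.4, 0.3) = 14.4
d(P, site 4) = max(2.7, 5.4) = 5.4
d(P, site 5) = max(13.8, 2.3) = 13.8
d(P, site 6) = max(4.9, 13.1) = 13.1
d(P, site 7) = max(5.4, 7.3) = 7.3
d(P, site 8) = max(3.6, 9.2) = 9.2
d(P, site 9) = max(9, 11.3) = 11.3
d(P, site 10) = max(1.2, 8) = 8
site 4 is nearest.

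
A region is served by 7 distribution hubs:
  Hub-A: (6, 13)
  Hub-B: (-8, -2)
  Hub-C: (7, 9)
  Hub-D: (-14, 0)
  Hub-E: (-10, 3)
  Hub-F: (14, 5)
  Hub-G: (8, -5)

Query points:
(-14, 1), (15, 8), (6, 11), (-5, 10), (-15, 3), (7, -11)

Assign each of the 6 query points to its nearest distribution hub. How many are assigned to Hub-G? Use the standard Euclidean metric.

1

(-14, 1) — d² to each: Hub-A:544, Hub-B:45, Hub-C:505, Hub-D:1, Hub-E:20, Hub-F:800, Hub-G:520 → nearest is Hub-D
(15, 8) — d² to each: Hub-A:106, Hub-B:629, Hub-C:65, Hub-D:905, Hub-E:650, Hub-F:10, Hub-G:218 → nearest is Hub-F
(6, 11) — d² to each: Hub-A:4, Hub-B:365, Hub-C:5, Hub-D:521, Hub-E:320, Hub-F:100, Hub-G:260 → nearest is Hub-A
(-5, 10) — d² to each: Hub-A:130, Hub-B:153, Hub-C:145, Hub-D:181, Hub-E:74, Hub-F:386, Hub-G:394 → nearest is Hub-E
(-15, 3) — d² to each: Hub-A:541, Hub-B:74, Hub-C:520, Hub-D:10, Hub-E:25, Hub-F:845, Hub-G:593 → nearest is Hub-D
(7, -11) — d² to each: Hub-A:577, Hub-B:306, Hub-C:400, Hub-D:562, Hub-E:485, Hub-F:305, Hub-G:37 → nearest is Hub-G
1 of the 6 points has Hub-G as nearest.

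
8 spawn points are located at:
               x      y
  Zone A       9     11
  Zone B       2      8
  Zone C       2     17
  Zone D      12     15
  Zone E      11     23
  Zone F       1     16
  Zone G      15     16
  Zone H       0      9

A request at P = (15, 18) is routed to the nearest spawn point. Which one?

Zone G

Since √ is increasing, it suffices to compare squared distances:
d²(P, Zone A) = 36 + 49 = 85
d²(P, Zone B) = 169 + 100 = 269
d²(P, Zone C) = 169 + 1 = 170
d²(P, Zone D) = 9 + 9 = 18
d²(P, Zone E) = 16 + 25 = 41
d²(P, Zone F) = 196 + 4 = 200
d²(P, Zone G) = 0 + 4 = 4
d²(P, Zone H) = 225 + 81 = 306
Zone G is nearest.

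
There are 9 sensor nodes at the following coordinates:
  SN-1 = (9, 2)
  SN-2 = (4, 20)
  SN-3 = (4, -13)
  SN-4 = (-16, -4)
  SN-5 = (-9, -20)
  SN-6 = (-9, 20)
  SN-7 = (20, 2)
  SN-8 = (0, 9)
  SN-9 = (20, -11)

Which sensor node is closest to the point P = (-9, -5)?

SN-4

Squared Euclidean distances:
d²(P, SN-1) = 324 + 49 = 373
d²(P, SN-2) = 169 + 625 = 794
d²(P, SN-3) = 169 + 64 = 233
d²(P, SN-4) = 49 + 1 = 50
d²(P, SN-5) = 0 + 225 = 225
d²(P, SN-6) = 0 + 625 = 625
d²(P, SN-7) = 841 + 49 = 890
d²(P, SN-8) = 81 + 196 = 277
d²(P, SN-9) = 841 + 36 = 877
SN-4 is nearest.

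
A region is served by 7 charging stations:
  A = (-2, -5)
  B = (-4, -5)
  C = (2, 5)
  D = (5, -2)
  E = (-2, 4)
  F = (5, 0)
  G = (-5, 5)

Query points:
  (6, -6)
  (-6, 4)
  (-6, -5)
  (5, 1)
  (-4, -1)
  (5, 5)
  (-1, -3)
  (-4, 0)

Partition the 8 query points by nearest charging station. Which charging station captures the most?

B

(6, -6) — d² to each: A:65, B:101, C:137, D:17, E:164, F:37, G:242 → nearest is D
(-6, 4) — d² to each: A:97, B:85, C:65, D:157, E:16, F:137, G:2 → nearest is G
(-6, -5) — d² to each: A:16, B:4, C:164, D:130, E:97, F:146, G:101 → nearest is B
(5, 1) — d² to each: A:85, B:117, C:25, D:9, E:58, F:1, G:116 → nearest is F
(-4, -1) — d² to each: A:20, B:16, C:72, D:82, E:29, F:82, G:37 → nearest is B
(5, 5) — d² to each: A:149, B:181, C:9, D:49, E:50, F:25, G:100 → nearest is C
(-1, -3) — d² to each: A:5, B:13, C:73, D:37, E:50, F:45, G:80 → nearest is A
(-4, 0) — d² to each: A:29, B:25, C:61, D:85, E:20, F:81, G:26 → nearest is E
Tally — A:1, B:2, C:1, D:1, E:1, F:1, G:1. B captures the most (2).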